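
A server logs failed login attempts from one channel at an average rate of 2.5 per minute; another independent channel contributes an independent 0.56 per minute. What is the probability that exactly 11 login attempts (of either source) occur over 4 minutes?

Independent Poisson processes superpose: combined rate λ = 2.5 + 0.56 = 3.06 per minute.
Over the interval, μ = 3.06 × 4 = 12.24 (4 minutes).
P(N = 11) = e^(−12.24) · 12.24^11/11! ≈ 0.1119.

0.1119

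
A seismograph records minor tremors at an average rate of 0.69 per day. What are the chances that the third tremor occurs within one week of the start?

0.8603

Over the interval, μ = 0.69 × 7 = 4.83 (a week = 7 days).
The third arrival falls in the interval iff at least 3 events occur there: P(S_3 ≤ t) = P(N ≥ 3) = 1 − P(N ≤ 2) ≈ 0.8603.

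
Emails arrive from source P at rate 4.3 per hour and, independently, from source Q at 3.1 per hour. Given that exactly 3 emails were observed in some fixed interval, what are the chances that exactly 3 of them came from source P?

Given the total, each event is independently from source P with probability p = λ_P/(λ_P+λ_Q) = 4.3/7.4 ≈ 0.5811.
So K ~ Binomial(3, 4.3/7.4): P(K = 3) = C(3,3) · (4.3/7.4)^3 · (3.1/7.4)^0 ≈ 0.1962.

0.1962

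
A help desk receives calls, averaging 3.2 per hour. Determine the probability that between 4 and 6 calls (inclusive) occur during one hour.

0.3529

With mean μ = 3.2 per hour,
P(4 ≤ N ≤ 6) = Σ_{j=4}^{6} e^(−3.2) · 3.2^j/j! ≈ 0.3529.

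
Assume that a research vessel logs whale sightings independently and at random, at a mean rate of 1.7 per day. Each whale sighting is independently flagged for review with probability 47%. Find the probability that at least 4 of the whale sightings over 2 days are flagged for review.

0.0785

Thinning: the whale sightings that are flagged for review themselves form a Poisson process with rate 0.47 × 1.7 = 0.799 per day.
Over the interval, μ = 0.799 × 2 = 1.598 (2 days).
P(N ≥ 4) = 1 − P(N ≤ 3) ≈ 0.0785.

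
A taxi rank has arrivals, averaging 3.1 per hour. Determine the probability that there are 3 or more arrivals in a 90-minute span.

Over the interval, μ = 3.1 × 1.5 = 4.65 (a 90-minute span = 1.5 hours).
P(N ≥ 3) = 1 − P(N ≤ 2) = 1 − Σ_{j=0}^{2} e^(−μ) μ^j/j! ≈ 0.8426.

0.8426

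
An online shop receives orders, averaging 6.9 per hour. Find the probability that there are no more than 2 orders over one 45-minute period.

0.1107

Over the interval, μ = 6.9 × 0.75 = 5.175 (a 45-minute period = 0.75 hours).
P(N ≤ 2) = Σ_{j=0}^{2} e^(−μ) μ^j/j! ≈ 0.1107.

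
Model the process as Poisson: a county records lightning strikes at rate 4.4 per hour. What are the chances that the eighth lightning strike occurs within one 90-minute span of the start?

Over the interval, μ = 4.4 × 1.5 = 6.6 (a 90-minute span = 1.5 hours).
The eighth arrival falls in the interval iff at least 8 events occur there: P(S_8 ≤ t) = P(N ≥ 8) = 1 − P(N ≤ 7) ≈ 0.3419.

0.3419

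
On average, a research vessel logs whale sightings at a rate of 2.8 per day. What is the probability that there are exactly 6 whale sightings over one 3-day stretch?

Over the interval, μ = 2.8 × 3 = 8.4 (a 3-day stretch = 3 days).
P(N = 6) = e^(−μ) μ^6/6! = e^(−8.4) · 8.4^6/720 ≈ 0.1097.

0.1097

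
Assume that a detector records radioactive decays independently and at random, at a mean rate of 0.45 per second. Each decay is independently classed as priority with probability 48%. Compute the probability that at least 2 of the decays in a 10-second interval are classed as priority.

Thinning: the decays that are classed as priority themselves form a Poisson process with rate 0.48 × 0.45 = 0.216 per second.
Over the interval, μ = 0.216 × 10 = 2.16 (a 10-second interval = 10 seconds).
P(N ≥ 2) = 1 − P(N ≤ 1) ≈ 0.6356.

0.6356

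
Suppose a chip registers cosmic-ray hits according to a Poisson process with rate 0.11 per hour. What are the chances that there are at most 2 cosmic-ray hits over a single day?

0.5084

Over the interval, μ = 0.11 × 24 = 2.64 (a day = 24 hours).
P(N ≤ 2) = Σ_{j=0}^{2} e^(−μ) μ^j/j! ≈ 0.5084.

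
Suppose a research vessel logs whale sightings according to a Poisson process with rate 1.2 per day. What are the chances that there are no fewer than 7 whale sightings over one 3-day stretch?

Over the interval, μ = 1.2 × 3 = 3.6 (a 3-day stretch = 3 days).
P(N ≥ 7) = 1 − P(N ≤ 6) = 1 − Σ_{j=0}^{6} e^(−μ) μ^j/j! ≈ 0.0733.

0.0733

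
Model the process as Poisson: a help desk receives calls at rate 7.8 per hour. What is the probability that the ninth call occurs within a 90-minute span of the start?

Over the interval, μ = 7.8 × 1.5 = 11.7 (a 90-minute span = 1.5 hours).
The ninth arrival falls in the interval iff at least 9 events occur there: P(S_9 ≤ t) = P(N ≥ 9) = 1 − P(N ≤ 8) ≈ 0.8243.

0.8243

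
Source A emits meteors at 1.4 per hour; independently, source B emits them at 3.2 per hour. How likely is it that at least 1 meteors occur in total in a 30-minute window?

Independent Poisson processes superpose: combined rate λ = 1.4 + 3.2 = 4.6 per hour.
Over the interval, μ = 4.6 × 0.5 = 2.3 (a 30-minute window = 0.5 hours).
P(N ≥ 1) = 1 − P(N ≤ 0) ≈ 0.8997.

0.8997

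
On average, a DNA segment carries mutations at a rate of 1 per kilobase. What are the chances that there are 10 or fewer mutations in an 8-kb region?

Over the interval, μ = 1 × 8 = 8 (an 8-kb region = 8 kilobases).
P(N ≤ 10) = Σ_{j=0}^{10} e^(−μ) μ^j/j! ≈ 0.8159.

0.8159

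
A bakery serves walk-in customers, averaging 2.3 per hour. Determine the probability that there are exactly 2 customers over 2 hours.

Over the interval, μ = 2.3 × 2 = 4.6 (2 hours).
P(N = 2) = e^(−μ) μ^2/2! = e^(−4.6) · 4.6^2/2 ≈ 0.1063.

0.1063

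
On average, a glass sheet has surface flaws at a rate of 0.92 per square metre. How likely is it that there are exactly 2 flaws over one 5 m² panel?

0.1063

Over the interval, μ = 0.92 × 5 = 4.6 (a 5 m² panel = 5 square metres).
P(N = 2) = e^(−μ) μ^2/2! = e^(−4.6) · 4.6^2/2 ≈ 0.1063.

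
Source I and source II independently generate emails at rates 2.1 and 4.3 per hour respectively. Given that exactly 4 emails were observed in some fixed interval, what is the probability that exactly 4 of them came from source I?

0.0116

Given the total, each event is independently from source I with probability p = λ_I/(λ_I+λ_II) = 2.1/6.4 ≈ 0.3281.
So K ~ Binomial(4, 2.1/6.4): P(K = 4) = C(4,4) · (2.1/6.4)^4 · (4.3/6.4)^0 ≈ 0.0116.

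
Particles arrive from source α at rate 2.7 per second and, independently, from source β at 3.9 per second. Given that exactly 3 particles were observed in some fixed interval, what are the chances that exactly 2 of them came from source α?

Given the total, each event is independently from source α with probability p = λ_α/(λ_α+λ_β) = 2.7/6.6 ≈ 0.4091.
So K ~ Binomial(3, 2.7/6.6): P(K = 2) = C(3,2) · (2.7/6.6)^2 · (3.9/6.6)^1 ≈ 0.2967.

0.2967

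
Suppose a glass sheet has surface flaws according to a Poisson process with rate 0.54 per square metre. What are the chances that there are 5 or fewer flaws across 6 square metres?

0.8900

Over the interval, μ = 0.54 × 6 = 3.24 (6 square metres).
P(N ≤ 5) = Σ_{j=0}^{5} e^(−μ) μ^j/j! ≈ 0.8900.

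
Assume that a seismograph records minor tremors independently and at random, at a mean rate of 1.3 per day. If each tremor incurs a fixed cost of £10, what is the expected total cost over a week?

E[N] = 1.3 × 7 = 9.1 (a week = 7 days); E[cost] = 9.1 × £10 = £91.

£91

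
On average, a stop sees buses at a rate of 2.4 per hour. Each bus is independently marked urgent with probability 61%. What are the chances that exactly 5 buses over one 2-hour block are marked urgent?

0.0960

Thinning: the buses that are marked urgent themselves form a Poisson process with rate 0.61 × 2.4 = 1.464 per hour.
Over the interval, μ = 1.464 × 2 = 2.928 (a 2-hour block = 2 hours).
P(N = 5) = e^(−2.928) · 2.928^5/5! ≈ 0.0960.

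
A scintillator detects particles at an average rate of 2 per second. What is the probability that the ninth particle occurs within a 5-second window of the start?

0.6672

Over the interval, μ = 2 × 5 = 10 (a 5-second window = 5 seconds).
The ninth arrival falls in the interval iff at least 9 events occur there: P(S_9 ≤ t) = P(N ≥ 9) = 1 − P(N ≤ 8) ≈ 0.6672.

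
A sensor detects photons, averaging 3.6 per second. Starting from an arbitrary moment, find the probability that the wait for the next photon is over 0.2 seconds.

0.4868

The wait for the next event is exponential with rate λ = 3.6 per second.
P(T > 0.2) = e^(−λt) = e^(−3.6 × 0.2) = e^(−0.72) ≈ 0.4868.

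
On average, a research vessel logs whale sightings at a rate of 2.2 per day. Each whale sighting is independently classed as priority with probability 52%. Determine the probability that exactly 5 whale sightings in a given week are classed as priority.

Thinning: the whale sightings that are classed as priority themselves form a Poisson process with rate 0.52 × 2.2 = 1.144 per day.
Over the interval, μ = 1.144 × 7 = 8.008 (a week = 7 days).
P(N = 5) = e^(−8.008) · 8.008^5/5! ≈ 0.0913.

0.0913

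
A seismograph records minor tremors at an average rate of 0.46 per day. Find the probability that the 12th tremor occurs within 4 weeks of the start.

0.6345

Over the interval, μ = 0.46 × 28 = 12.88 (4 weeks = 28 days).
The 12th arrival falls in the interval iff at least 12 events occur there: P(S_12 ≤ t) = P(N ≥ 12) = 1 − P(N ≤ 11) ≈ 0.6345.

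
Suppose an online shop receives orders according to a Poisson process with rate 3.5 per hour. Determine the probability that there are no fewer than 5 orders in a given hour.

0.2746

With mean μ = 3.5 per hour,
P(N ≥ 5) = 1 − P(N ≤ 4) = 1 − Σ_{j=0}^{4} e^(−μ) μ^j/j! ≈ 0.2746.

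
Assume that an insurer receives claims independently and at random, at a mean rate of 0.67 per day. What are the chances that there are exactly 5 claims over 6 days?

Over the interval, μ = 0.67 × 6 = 4.02 (6 days).
P(N = 5) = e^(−μ) μ^5/5! = e^(−4.02) · 4.02^5/120 ≈ 0.1571.

0.1571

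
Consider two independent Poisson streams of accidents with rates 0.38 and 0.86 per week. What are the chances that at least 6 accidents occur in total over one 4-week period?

0.3770

Independent Poisson processes superpose: combined rate λ = 0.38 + 0.86 = 1.24 per week.
Over the interval, μ = 1.24 × 4 = 4.96 (a 4-week period = 4 weeks).
P(N ≥ 6) = 1 − P(N ≤ 5) ≈ 0.3770.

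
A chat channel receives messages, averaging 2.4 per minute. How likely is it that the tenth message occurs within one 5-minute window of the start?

Over the interval, μ = 2.4 × 5 = 12 (a 5-minute window = 5 minutes).
The tenth arrival falls in the interval iff at least 10 events occur there: P(S_10 ≤ t) = P(N ≥ 10) = 1 − P(N ≤ 9) ≈ 0.7576.

0.7576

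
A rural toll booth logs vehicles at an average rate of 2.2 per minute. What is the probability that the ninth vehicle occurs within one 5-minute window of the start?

0.7680

Over the interval, μ = 2.2 × 5 = 11 (a 5-minute window = 5 minutes).
The ninth arrival falls in the interval iff at least 9 events occur there: P(S_9 ≤ t) = P(N ≥ 9) = 1 − P(N ≤ 8) ≈ 0.7680.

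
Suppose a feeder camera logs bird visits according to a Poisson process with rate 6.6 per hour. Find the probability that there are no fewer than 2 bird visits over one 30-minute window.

Over the interval, μ = 6.6 × 0.5 = 3.3 (a 30-minute window = 0.5 hours).
P(N ≥ 2) = 1 − P(N ≤ 1) = 1 − Σ_{j=0}^{1} e^(−μ) μ^j/j! ≈ 0.8414.

0.8414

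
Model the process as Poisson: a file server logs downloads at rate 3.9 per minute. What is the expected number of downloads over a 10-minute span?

E[N] = λt = 3.9 × 10 = 39 (a 10-minute span = 10 minutes).

39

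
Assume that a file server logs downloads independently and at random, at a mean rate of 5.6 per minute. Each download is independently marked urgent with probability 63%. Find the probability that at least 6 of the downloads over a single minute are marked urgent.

0.1461

Thinning: the downloads that are marked urgent themselves form a Poisson process with rate 0.63 × 5.6 = 3.528 per minute.
So μ = 3.528.
P(N ≥ 6) = 1 − P(N ≤ 5) ≈ 0.1461.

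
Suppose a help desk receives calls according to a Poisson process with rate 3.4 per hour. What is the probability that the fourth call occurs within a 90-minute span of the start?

Over the interval, μ = 3.4 × 1.5 = 5.1 (a 90-minute span = 1.5 hours).
The fourth arrival falls in the interval iff at least 4 events occur there: P(S_4 ≤ t) = P(N ≥ 4) = 1 − P(N ≤ 3) ≈ 0.7487.

0.7487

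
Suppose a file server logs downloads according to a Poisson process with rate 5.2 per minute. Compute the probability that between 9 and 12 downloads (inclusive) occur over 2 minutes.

Over the interval, μ = 5.2 × 2 = 10.4 (2 minutes).
P(9 ≤ N ≤ 12) = Σ_{j=9}^{12} e^(−10.4) · 10.4^j/j! ≈ 0.4626.

0.4626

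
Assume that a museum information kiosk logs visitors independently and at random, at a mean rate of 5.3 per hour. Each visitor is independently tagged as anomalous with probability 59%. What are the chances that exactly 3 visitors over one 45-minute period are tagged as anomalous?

Thinning: the visitors that are tagged as anomalous themselves form a Poisson process with rate 0.59 × 5.3 = 3.127 per hour.
Over the interval, μ = 3.127 × 0.75 = 2.34525 (a 45-minute period = 0.75 hours).
P(N = 3) = e^(−2.34525) · 2.34525^3/3! ≈ 0.2060.

0.2060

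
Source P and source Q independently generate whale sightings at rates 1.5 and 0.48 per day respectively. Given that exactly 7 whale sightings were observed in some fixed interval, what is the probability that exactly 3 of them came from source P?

Given the total, each event is independently from source P with probability p = λ_P/(λ_P+λ_Q) = 1.5/1.98 ≈ 0.7576.
So K ~ Binomial(7, 1.5/1.98): P(K = 3) = C(7,3) · (1.5/1.98)^3 · (0.48/1.98)^4 ≈ 0.0526.

0.0526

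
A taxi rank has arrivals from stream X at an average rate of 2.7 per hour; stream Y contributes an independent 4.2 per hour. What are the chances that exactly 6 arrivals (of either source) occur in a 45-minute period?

0.1509

Independent Poisson processes superpose: combined rate λ = 2.7 + 4.2 = 6.9 per hour.
Over the interval, μ = 6.9 × 0.75 = 5.175 (a 45-minute period = 0.75 hours).
P(N = 6) = e^(−5.175) · 5.175^6/6! ≈ 0.1509.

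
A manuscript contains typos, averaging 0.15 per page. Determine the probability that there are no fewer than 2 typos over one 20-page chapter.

Over the interval, μ = 0.15 × 20 = 3 (a 20-page chapter = 20 pages).
P(N ≥ 2) = 1 − P(N ≤ 1) = 1 − Σ_{j=0}^{1} e^(−μ) μ^j/j! ≈ 0.8009.

0.8009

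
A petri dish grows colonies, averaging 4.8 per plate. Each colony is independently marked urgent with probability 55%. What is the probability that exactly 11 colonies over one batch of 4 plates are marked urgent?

Thinning: the colonies that are marked urgent themselves form a Poisson process with rate 0.55 × 4.8 = 2.64 per plate.
Over the interval, μ = 2.64 × 4 = 10.56 (a batch of 4 plates = 4 plates).
P(N = 11) = e^(−10.56) · 10.56^11/11! ≈ 0.1183.

0.1183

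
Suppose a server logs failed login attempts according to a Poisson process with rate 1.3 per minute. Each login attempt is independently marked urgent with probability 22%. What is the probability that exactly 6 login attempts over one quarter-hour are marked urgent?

Thinning: the login attempts that are marked urgent themselves form a Poisson process with rate 0.22 × 1.3 = 0.286 per minute.
Over the interval, μ = 0.286 × 15 = 4.29 (a quarter-hour = 15 minutes).
P(N = 6) = e^(−4.29) · 4.29^6/6! ≈ 0.1187.

0.1187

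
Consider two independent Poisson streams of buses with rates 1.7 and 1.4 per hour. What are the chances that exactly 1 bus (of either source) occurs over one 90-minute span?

Independent Poisson processes superpose: combined rate λ = 1.7 + 1.4 = 3.1 per hour.
Over the interval, μ = 3.1 × 1.5 = 4.65 (a 90-minute span = 1.5 hours).
P(N = 1) = e^(−4.65) · 4.65^1/1! ≈ 0.0445.

0.0445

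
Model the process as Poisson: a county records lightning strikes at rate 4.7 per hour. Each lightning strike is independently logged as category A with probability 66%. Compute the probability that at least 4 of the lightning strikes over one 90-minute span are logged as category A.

Thinning: the lightning strikes that are logged as category A themselves form a Poisson process with rate 0.66 × 4.7 = 3.102 per hour.
Over the interval, μ = 3.102 × 1.5 = 4.653 (a 90-minute span = 1.5 hours).
P(N ≥ 4) = 1 − P(N ≤ 3) ≈ 0.6829.

0.6829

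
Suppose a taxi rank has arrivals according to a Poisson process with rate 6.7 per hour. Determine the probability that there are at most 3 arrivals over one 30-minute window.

0.5693

Over the interval, μ = 6.7 × 0.5 = 3.35 (a 30-minute window = 0.5 hours).
P(N ≤ 3) = Σ_{j=0}^{3} e^(−μ) μ^j/j! ≈ 0.5693.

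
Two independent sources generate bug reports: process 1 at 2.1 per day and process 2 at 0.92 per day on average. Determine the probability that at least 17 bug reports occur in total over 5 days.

Independent Poisson processes superpose: combined rate λ = 2.1 + 0.92 = 3.02 per day.
Over the interval, μ = 3.02 × 5 = 15.1 (5 days).
P(N ≥ 17) = 1 − P(N ≤ 16) ≈ 0.3455.

0.3455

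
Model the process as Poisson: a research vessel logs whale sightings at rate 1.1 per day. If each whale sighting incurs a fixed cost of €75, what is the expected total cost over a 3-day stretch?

€247.5

E[N] = 1.1 × 3 = 3.3 (a 3-day stretch = 3 days); E[cost] = 3.3 × €75 = €247.5.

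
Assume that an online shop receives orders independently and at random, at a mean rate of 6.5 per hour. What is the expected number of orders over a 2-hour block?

13

E[N] = λt = 6.5 × 2 = 13 (a 2-hour block = 2 hours).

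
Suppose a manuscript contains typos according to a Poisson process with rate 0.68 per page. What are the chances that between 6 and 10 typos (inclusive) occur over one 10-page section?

0.5881

Over the interval, μ = 0.68 × 10 = 6.8 (a 10-page section = 10 pages).
P(6 ≤ N ≤ 10) = Σ_{j=6}^{10} e^(−6.8) · 6.8^j/j! ≈ 0.5881.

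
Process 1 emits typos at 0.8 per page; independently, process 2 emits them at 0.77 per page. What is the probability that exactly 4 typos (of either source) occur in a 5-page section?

Independent Poisson processes superpose: combined rate λ = 0.8 + 0.77 = 1.57 per page.
Over the interval, μ = 1.57 × 5 = 7.85 (a 5-page section = 5 pages).
P(N = 4) = e^(−7.85) · 7.85^4/4! ≈ 0.0617.

0.0617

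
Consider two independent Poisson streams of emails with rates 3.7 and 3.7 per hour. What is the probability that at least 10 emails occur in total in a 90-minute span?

Independent Poisson processes superpose: combined rate λ = 3.7 + 3.7 = 7.4 per hour.
Over the interval, μ = 7.4 × 1.5 = 11.1 (a 90-minute span = 1.5 hours).
P(N ≥ 10) = 1 − P(N ≤ 9) ≈ 0.6702.

0.6702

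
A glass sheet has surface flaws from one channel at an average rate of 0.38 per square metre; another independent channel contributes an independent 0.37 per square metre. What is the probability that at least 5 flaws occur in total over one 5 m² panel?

Independent Poisson processes superpose: combined rate λ = 0.38 + 0.37 = 0.75 per square metre.
Over the interval, μ = 0.75 × 5 = 3.75 (a 5 m² panel = 5 square metres).
P(N ≥ 5) = 1 − P(N ≤ 4) ≈ 0.3225.

0.3225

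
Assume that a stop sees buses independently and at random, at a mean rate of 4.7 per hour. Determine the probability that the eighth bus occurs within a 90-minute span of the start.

0.4087

Over the interval, μ = 4.7 × 1.5 = 7.05 (a 90-minute span = 1.5 hours).
The eighth arrival falls in the interval iff at least 8 events occur there: P(S_8 ≤ t) = P(N ≥ 8) = 1 − P(N ≤ 7) ≈ 0.4087.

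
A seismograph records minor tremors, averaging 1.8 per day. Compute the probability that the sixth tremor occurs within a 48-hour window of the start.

0.1559

Over the interval, μ = 1.8 × 2 = 3.6 (a 48-hour window = 2 days).
The sixth arrival falls in the interval iff at least 6 events occur there: P(S_6 ≤ t) = P(N ≥ 6) = 1 − P(N ≤ 5) ≈ 0.1559.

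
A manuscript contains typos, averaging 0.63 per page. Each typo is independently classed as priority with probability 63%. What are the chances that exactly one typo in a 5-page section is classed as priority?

Thinning: the typos that are classed as priority themselves form a Poisson process with rate 0.63 × 0.63 = 0.3969 per page.
Over the interval, μ = 0.3969 × 5 = 1.9845 (a 5-page section = 5 pages).
P(N = 1) = e^(−1.9845) · 1.9845^1/1! ≈ 0.2728.

0.2728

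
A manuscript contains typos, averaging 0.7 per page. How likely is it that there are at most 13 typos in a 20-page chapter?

0.4644

Over the interval, μ = 0.7 × 20 = 14 (a 20-page chapter = 20 pages).
P(N ≤ 13) = Σ_{j=0}^{13} e^(−μ) μ^j/j! ≈ 0.4644.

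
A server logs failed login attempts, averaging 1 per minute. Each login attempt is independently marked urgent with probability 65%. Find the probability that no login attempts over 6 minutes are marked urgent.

0.0202

Thinning: the login attempts that are marked urgent themselves form a Poisson process with rate 0.65 × 1 = 0.65 per minute.
Over the interval, μ = 0.65 × 6 = 3.9 (6 minutes).
P(N = 0) = e^(−3.9) · 3.9^0/0! ≈ 0.0202.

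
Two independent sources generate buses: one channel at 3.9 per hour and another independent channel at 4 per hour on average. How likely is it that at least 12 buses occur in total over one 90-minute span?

Independent Poisson processes superpose: combined rate λ = 3.9 + 4 = 7.9 per hour.
Over the interval, μ = 7.9 × 1.5 = 11.85 (a 90-minute span = 1.5 hours).
P(N ≥ 12) = 1 − P(N ≤ 11) ≈ 0.5211.

0.5211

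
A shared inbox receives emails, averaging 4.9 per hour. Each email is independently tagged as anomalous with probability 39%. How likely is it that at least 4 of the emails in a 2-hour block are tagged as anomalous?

0.5310

Thinning: the emails that are tagged as anomalous themselves form a Poisson process with rate 0.39 × 4.9 = 1.911 per hour.
Over the interval, μ = 1.911 × 2 = 3.822 (a 2-hour block = 2 hours).
P(N ≥ 4) = 1 − P(N ≤ 3) ≈ 0.5310.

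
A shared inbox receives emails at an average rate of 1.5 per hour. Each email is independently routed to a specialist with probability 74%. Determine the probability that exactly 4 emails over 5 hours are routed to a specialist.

0.1537

Thinning: the emails that are routed to a specialist themselves form a Poisson process with rate 0.74 × 1.5 = 1.11 per hour.
Over the interval, μ = 1.11 × 5 = 5.55 (5 hours).
P(N = 4) = e^(−5.55) · 5.55^4/4! ≈ 0.1537.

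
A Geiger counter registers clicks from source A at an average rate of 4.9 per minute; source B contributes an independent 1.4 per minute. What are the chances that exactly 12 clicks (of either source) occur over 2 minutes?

Independent Poisson processes superpose: combined rate λ = 4.9 + 1.4 = 6.3 per minute.
Over the interval, μ = 6.3 × 2 = 12.6 (2 minutes).
P(N = 12) = e^(−12.6) · 12.6^12/12! ≈ 0.1127.

0.1127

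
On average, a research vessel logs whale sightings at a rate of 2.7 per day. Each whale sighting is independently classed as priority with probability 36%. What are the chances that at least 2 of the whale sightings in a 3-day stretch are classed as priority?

Thinning: the whale sightings that are classed as priority themselves form a Poisson process with rate 0.36 × 2.7 = 0.972 per day.
Over the interval, μ = 0.972 × 3 = 2.916 (a 3-day stretch = 3 days).
P(N ≥ 2) = 1 − P(N ≤ 1) ≈ 0.7879.

0.7879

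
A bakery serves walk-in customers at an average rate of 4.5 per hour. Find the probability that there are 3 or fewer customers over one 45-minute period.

0.5638

Over the interval, μ = 4.5 × 0.75 = 3.375 (a 45-minute period = 0.75 hours).
P(N ≤ 3) = Σ_{j=0}^{3} e^(−μ) μ^j/j! ≈ 0.5638.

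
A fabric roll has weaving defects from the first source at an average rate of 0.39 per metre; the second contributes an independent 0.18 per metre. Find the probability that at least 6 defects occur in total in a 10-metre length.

0.5050

Independent Poisson processes superpose: combined rate λ = 0.39 + 0.18 = 0.57 per metre.
Over the interval, μ = 0.57 × 10 = 5.7 (a 10-metre length = 10 metres).
P(N ≥ 6) = 1 − P(N ≤ 5) ≈ 0.5050.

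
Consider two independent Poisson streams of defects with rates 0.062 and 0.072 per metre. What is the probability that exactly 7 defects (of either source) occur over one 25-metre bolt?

Independent Poisson processes superpose: combined rate λ = 0.062 + 0.072 = 0.134 per metre.
Over the interval, μ = 0.134 × 25 = 3.35 (a 25-metre bolt = 25 metres).
P(N = 7) = e^(−3.35) · 3.35^7/7! ≈ 0.0330.

0.0330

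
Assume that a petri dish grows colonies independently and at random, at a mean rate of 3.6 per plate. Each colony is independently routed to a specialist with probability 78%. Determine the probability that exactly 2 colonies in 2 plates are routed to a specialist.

0.0574

Thinning: the colonies that are routed to a specialist themselves form a Poisson process with rate 0.78 × 3.6 = 2.808 per plate.
Over the interval, μ = 2.808 × 2 = 5.616 (2 plates).
P(N = 2) = e^(−5.616) · 5.616^2/2! ≈ 0.0574.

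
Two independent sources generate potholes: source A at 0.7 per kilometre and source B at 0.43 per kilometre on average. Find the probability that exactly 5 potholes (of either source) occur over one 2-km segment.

Independent Poisson processes superpose: combined rate λ = 0.7 + 0.43 = 1.13 per kilometre.
Over the interval, μ = 1.13 × 2 = 2.26 (a 2-km segment = 2 kilometres).
P(N = 5) = e^(−2.26) · 2.26^5/5! ≈ 0.0513.

0.0513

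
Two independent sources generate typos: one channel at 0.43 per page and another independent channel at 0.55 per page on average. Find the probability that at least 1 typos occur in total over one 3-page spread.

Independent Poisson processes superpose: combined rate λ = 0.43 + 0.55 = 0.98 per page.
Over the interval, μ = 0.98 × 3 = 2.94 (a 3-page spread = 3 pages).
P(N ≥ 1) = 1 − P(N ≤ 0) ≈ 0.9471.

0.9471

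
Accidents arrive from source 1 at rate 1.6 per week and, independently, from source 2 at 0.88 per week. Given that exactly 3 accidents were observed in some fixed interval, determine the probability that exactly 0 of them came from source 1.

Given the total, each event is independently from source 1 with probability p = λ_1/(λ_1+λ_2) = 1.6/2.48 ≈ 0.6452.
So K ~ Binomial(3, 1.6/2.48): P(K = 0) = C(3,0) · (1.6/2.48)^0 · (0.88/2.48)^3 ≈ 0.0447.

0.0447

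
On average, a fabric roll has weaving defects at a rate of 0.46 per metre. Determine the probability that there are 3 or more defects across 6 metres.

0.5210

Over the interval, μ = 0.46 × 6 = 2.76 (6 metres).
P(N ≥ 3) = 1 − P(N ≤ 2) = 1 − Σ_{j=0}^{2} e^(−μ) μ^j/j! ≈ 0.5210.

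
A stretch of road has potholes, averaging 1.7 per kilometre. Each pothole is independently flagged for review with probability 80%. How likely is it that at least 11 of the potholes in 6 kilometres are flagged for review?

Thinning: the potholes that are flagged for review themselves form a Poisson process with rate 0.8 × 1.7 = 1.36 per kilometre.
Over the interval, μ = 1.36 × 6 = 8.16 (6 kilometres).
P(N ≥ 11) = 1 − P(N ≤ 10) ≈ 0.2003.

0.2003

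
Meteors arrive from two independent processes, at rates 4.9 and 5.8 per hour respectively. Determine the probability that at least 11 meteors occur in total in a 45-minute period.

0.1866

Independent Poisson processes superpose: combined rate λ = 4.9 + 5.8 = 10.7 per hour.
Over the interval, μ = 10.7 × 0.75 = 8.025 (a 45-minute period = 0.75 hours).
P(N ≥ 11) = 1 − P(N ≤ 10) ≈ 0.1866.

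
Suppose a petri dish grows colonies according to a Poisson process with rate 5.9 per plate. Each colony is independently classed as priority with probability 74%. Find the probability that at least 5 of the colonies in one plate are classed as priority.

Thinning: the colonies that are classed as priority themselves form a Poisson process with rate 0.74 × 5.9 = 4.366 per plate.
So μ = 4.366.
P(N ≥ 5) = 1 − P(N ≤ 4) ≈ 0.4423.

0.4423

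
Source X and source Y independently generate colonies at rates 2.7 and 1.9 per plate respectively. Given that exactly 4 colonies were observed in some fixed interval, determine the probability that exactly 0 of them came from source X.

0.0291

Given the total, each event is independently from source X with probability p = λ_X/(λ_X+λ_Y) = 2.7/4.6 ≈ 0.5870.
So K ~ Binomial(4, 2.7/4.6): P(K = 0) = C(4,0) · (2.7/4.6)^0 · (1.9/4.6)^4 ≈ 0.0291.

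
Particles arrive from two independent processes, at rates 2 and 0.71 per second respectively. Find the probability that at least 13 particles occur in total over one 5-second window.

Independent Poisson processes superpose: combined rate λ = 2 + 0.71 = 2.71 per second.
Over the interval, μ = 2.71 × 5 = 13.55 (a 5-second window = 5 seconds).
P(N ≥ 13) = 1 − P(N ≤ 12) ≈ 0.5959.

0.5959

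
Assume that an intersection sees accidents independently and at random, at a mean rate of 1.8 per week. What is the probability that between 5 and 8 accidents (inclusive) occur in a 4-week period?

Over the interval, μ = 1.8 × 4 = 7.2 (a 4-week period = 4 weeks).
P(5 ≤ N ≤ 8) = Σ_{j=5}^{8} e^(−7.2) · 7.2^j/j! ≈ 0.5472.

0.5472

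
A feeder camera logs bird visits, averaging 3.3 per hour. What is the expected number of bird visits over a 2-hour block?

6.6

E[N] = λt = 3.3 × 2 = 6.6 (a 2-hour block = 2 hours).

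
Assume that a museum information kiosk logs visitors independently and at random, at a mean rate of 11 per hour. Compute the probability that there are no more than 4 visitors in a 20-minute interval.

0.6936

Over the interval, μ = 11 × 1/3 ≈ 3.66667 (a 20-minute interval = 1/3 hours).
P(N ≤ 4) = Σ_{j=0}^{4} e^(−μ) μ^j/j! ≈ 0.6936.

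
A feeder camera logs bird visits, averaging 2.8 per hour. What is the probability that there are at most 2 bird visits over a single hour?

0.4695

With mean μ = 2.8 per hour,
P(N ≤ 2) = Σ_{j=0}^{2} e^(−μ) μ^j/j! ≈ 0.4695.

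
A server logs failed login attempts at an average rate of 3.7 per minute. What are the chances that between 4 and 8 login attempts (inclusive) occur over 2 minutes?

0.6125

Over the interval, μ = 3.7 × 2 = 7.4 (2 minutes).
P(4 ≤ N ≤ 8) = Σ_{j=4}^{8} e^(−7.4) · 7.4^j/j! ≈ 0.6125.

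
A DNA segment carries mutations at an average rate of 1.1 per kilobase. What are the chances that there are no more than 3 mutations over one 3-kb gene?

0.5803

Over the interval, μ = 1.1 × 3 = 3.3 (a 3-kb gene = 3 kilobases).
P(N ≤ 3) = Σ_{j=0}^{3} e^(−μ) μ^j/j! ≈ 0.5803.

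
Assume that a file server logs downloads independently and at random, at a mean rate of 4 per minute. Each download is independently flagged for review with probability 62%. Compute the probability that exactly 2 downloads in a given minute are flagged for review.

0.2575

Thinning: the downloads that are flagged for review themselves form a Poisson process with rate 0.62 × 4 = 2.48 per minute.
So μ = 2.48.
P(N = 2) = e^(−2.48) · 2.48^2/2! ≈ 0.2575.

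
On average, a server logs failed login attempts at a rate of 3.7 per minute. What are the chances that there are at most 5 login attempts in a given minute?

0.8301

With mean μ = 3.7 per minute,
P(N ≤ 5) = Σ_{j=0}^{5} e^(−μ) μ^j/j! ≈ 0.8301.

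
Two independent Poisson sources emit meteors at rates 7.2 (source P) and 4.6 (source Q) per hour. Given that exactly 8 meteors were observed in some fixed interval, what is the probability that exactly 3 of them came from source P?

0.1145

Given the total, each event is independently from source P with probability p = λ_P/(λ_P+λ_Q) = 7.2/11.8 ≈ 0.6102.
So K ~ Binomial(8, 7.2/11.8): P(K = 3) = C(8,3) · (7.2/11.8)^3 · (4.6/11.8)^5 ≈ 0.1145.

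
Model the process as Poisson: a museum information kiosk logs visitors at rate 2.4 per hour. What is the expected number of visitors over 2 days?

115.2

E[N] = λt = 2.4 × 48 = 115.2 (2 days = 48 hours).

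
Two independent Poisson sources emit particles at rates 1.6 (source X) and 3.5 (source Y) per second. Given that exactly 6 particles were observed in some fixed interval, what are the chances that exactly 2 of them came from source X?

Given the total, each event is independently from source X with probability p = λ_X/(λ_X+λ_Y) = 1.6/5.1 ≈ 0.3137.
So K ~ Binomial(6, 1.6/5.1): P(K = 2) = C(6,2) · (1.6/5.1)^2 · (3.5/5.1)^4 ≈ 0.3275.

0.3275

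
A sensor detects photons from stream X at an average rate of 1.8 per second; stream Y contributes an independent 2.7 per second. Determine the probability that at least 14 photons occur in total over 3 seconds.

0.4818

Independent Poisson processes superpose: combined rate λ = 1.8 + 2.7 = 4.5 per second.
Over the interval, μ = 4.5 × 3 = 13.5 (3 seconds).
P(N ≥ 14) = 1 − P(N ≤ 13) ≈ 0.4818.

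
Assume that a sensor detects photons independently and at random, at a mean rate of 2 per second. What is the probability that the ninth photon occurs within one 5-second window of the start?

Over the interval, μ = 2 × 5 = 10 (a 5-second window = 5 seconds).
The ninth arrival falls in the interval iff at least 9 events occur there: P(S_9 ≤ t) = P(N ≥ 9) = 1 − P(N ≤ 8) ≈ 0.6672.

0.6672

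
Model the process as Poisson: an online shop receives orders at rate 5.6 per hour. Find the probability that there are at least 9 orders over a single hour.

0.1143

With mean μ = 5.6 per hour,
P(N ≥ 9) = 1 − P(N ≤ 8) = 1 − Σ_{j=0}^{8} e^(−μ) μ^j/j! ≈ 0.1143.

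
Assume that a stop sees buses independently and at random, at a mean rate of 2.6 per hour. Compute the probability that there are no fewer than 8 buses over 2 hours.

0.1551

Over the interval, μ = 2.6 × 2 = 5.2 (2 hours).
P(N ≥ 8) = 1 − P(N ≤ 7) = 1 − Σ_{j=0}^{7} e^(−μ) μ^j/j! ≈ 0.1551.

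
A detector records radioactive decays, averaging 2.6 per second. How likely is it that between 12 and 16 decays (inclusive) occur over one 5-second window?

Over the interval, μ = 2.6 × 5 = 13 (a 5-second window = 5 seconds).
P(12 ≤ N ≤ 16) = Σ_{j=12}^{16} e^(−13) · 13^j/j! ≈ 0.4823.

0.4823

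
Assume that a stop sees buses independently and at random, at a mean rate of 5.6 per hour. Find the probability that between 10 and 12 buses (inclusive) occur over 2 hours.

0.3474

Over the interval, μ = 5.6 × 2 = 11.2 (2 hours).
P(10 ≤ N ≤ 12) = Σ_{j=10}^{12} e^(−11.2) · 11.2^j/j! ≈ 0.3474.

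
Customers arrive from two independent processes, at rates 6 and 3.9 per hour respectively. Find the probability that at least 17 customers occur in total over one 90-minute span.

Independent Poisson processes superpose: combined rate λ = 6 + 3.9 = 9.9 per hour.
Over the interval, μ = 9.9 × 1.5 = 14.85 (a 90-minute span = 1.5 hours).
P(N ≥ 17) = 1 − P(N ≤ 16) ≈ 0.3215.

0.3215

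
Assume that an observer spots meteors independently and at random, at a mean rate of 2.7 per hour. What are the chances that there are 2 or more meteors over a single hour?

0.7513

With mean μ = 2.7 per hour,
P(N ≥ 2) = 1 − P(N ≤ 1) = 1 − Σ_{j=0}^{1} e^(−μ) μ^j/j! ≈ 0.7513.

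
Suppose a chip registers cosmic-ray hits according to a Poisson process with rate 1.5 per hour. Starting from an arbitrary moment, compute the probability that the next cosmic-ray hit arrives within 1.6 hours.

0.9093

Inter-arrival times are exponential with rate λ = 1.5 per hour.
P(T ≤ 1.6) = 1 − e^(−λt) = 1 − e^(−1.5 × 1.6) = 1 − e^(−2.4) ≈ 0.9093.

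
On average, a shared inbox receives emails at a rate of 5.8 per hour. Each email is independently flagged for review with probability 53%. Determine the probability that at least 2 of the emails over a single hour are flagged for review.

Thinning: the emails that are flagged for review themselves form a Poisson process with rate 0.53 × 5.8 = 3.074 per hour.
So μ = 3.074.
P(N ≥ 2) = 1 − P(N ≤ 1) ≈ 0.8116.

0.8116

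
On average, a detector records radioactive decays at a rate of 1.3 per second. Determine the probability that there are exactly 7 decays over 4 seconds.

0.1125

Over the interval, μ = 1.3 × 4 = 5.2 (4 seconds).
P(N = 7) = e^(−μ) μ^7/7! = e^(−5.2) · 5.2^7/5040 ≈ 0.1125.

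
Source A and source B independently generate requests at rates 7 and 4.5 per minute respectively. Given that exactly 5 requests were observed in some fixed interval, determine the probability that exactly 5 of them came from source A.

Given the total, each event is independently from source A with probability p = λ_A/(λ_A+λ_B) = 7/11.5 ≈ 0.6087.
So K ~ Binomial(5, 7/11.5): P(K = 5) = C(5,5) · (7/11.5)^5 · (4.5/11.5)^0 ≈ 0.0836.

0.0836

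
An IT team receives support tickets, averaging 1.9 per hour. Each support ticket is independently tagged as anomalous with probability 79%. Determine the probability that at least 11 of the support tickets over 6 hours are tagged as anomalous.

Thinning: the support tickets that are tagged as anomalous themselves form a Poisson process with rate 0.79 × 1.9 = 1.501 per hour.
Over the interval, μ = 1.501 × 6 = 9.006 (6 hours).
P(N ≥ 11) = 1 − P(N ≤ 10) ≈ 0.2947.

0.2947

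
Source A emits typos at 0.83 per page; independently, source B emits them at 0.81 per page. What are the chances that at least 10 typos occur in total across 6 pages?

0.5219

Independent Poisson processes superpose: combined rate λ = 0.83 + 0.81 = 1.64 per page.
Over the interval, μ = 1.64 × 6 = 9.84 (6 pages).
P(N ≥ 10) = 1 − P(N ≤ 9) ≈ 0.5219.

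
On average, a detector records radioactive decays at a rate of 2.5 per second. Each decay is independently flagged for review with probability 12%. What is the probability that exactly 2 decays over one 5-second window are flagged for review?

0.2510

Thinning: the decays that are flagged for review themselves form a Poisson process with rate 0.12 × 2.5 = 0.3 per second.
Over the interval, μ = 0.3 × 5 = 1.5 (a 5-second window = 5 seconds).
P(N = 2) = e^(−1.5) · 1.5^2/2! ≈ 0.2510.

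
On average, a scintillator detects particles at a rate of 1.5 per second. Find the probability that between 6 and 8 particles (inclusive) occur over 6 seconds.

0.3400

Over the interval, μ = 1.5 × 6 = 9 (6 seconds).
P(6 ≤ N ≤ 8) = Σ_{j=6}^{8} e^(−9) · 9^j/j! ≈ 0.3400.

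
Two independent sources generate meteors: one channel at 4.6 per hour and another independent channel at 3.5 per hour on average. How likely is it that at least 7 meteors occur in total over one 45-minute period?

Independent Poisson processes superpose: combined rate λ = 4.6 + 3.5 = 8.1 per hour.
Over the interval, μ = 8.1 × 0.75 = 6.075 (a 45-minute period = 0.75 hours).
P(N ≥ 7) = 1 − P(N ≤ 6) ≈ 0.4057.

0.4057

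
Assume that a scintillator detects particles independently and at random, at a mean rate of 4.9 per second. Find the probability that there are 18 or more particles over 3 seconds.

0.2263

Over the interval, μ = 4.9 × 3 = 14.7 (3 seconds).
P(N ≥ 18) = 1 − P(N ≤ 17) = 1 − Σ_{j=0}^{17} e^(−μ) μ^j/j! ≈ 0.2263.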